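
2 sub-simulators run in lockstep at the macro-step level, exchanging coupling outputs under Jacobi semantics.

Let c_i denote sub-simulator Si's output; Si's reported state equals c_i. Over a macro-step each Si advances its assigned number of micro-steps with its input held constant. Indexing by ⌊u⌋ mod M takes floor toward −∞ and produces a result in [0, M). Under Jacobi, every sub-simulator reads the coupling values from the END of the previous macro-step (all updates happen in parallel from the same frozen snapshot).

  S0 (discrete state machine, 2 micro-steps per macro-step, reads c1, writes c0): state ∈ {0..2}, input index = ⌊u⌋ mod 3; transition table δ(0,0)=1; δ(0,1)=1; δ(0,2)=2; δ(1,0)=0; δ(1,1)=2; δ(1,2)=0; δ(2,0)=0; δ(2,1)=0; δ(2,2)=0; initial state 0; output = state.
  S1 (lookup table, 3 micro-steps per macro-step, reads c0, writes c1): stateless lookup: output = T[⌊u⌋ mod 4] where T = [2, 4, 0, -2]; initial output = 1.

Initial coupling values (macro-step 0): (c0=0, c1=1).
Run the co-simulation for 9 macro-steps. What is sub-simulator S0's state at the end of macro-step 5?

macro 1: S0 reads c1=1 → after 2×micro: 2; S1 reads c0=0 → after 3×micro: 2 ⇒ (c0=2, c1=2)
macro 2: S0 reads c1=2 → after 2×micro: 2; S1 reads c0=2 → after 3×micro: 0 ⇒ (c0=2, c1=0)
macro 3: S0 reads c1=0 → after 2×micro: 1; S1 reads c0=2 → after 3×micro: 0 ⇒ (c0=1, c1=0)
macro 4: S0 reads c1=0 → after 2×micro: 1; S1 reads c0=1 → after 3×micro: 4 ⇒ (c0=1, c1=4)
macro 5: S0 reads c1=4 → after 2×micro: 0; S1 reads c0=1 → after 3×micro: 4 ⇒ (c0=0, c1=4)
macro 6: S0 reads c1=4 → after 2×micro: 2; S1 reads c0=0 → after 3×micro: 2 ⇒ (c0=2, c1=2)
macro 7: S0 reads c1=2 → after 2×micro: 2; S1 reads c0=2 → after 3×micro: 0 ⇒ (c0=2, c1=0)
macro 8: S0 reads c1=0 → after 2×micro: 1; S1 reads c0=2 → after 3×micro: 0 ⇒ (c0=1, c1=0)
macro 9: S0 reads c1=0 → after 2×micro: 1; S1 reads c0=1 → after 3×micro: 4 ⇒ (c0=1, c1=4)

S0 state at macro-step 5 = 0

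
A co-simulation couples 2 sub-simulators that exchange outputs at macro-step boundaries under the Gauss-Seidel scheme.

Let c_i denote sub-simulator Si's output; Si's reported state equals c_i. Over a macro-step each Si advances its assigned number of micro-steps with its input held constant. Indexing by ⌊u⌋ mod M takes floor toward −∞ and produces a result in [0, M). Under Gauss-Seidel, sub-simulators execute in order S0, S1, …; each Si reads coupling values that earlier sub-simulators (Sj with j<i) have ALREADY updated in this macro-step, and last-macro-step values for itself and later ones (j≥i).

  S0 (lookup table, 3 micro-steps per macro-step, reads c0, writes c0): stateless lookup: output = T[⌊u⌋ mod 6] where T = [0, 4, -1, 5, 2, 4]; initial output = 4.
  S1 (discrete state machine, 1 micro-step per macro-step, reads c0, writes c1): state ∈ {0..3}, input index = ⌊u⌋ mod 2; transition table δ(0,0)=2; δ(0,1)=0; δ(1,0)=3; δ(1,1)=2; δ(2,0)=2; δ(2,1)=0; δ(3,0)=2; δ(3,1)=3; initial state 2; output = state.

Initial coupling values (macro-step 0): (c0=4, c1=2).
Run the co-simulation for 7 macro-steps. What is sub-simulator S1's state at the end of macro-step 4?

macro 1: S0 reads c0=4 → after 3×micro: 2; S1 reads c0=2 → after 1×micro: 2 ⇒ (c0=2, c1=2)
macro 2: S0 reads c0=2 → after 3×micro: -1; S1 reads c0=-1 → after 1×micro: 0 ⇒ (c0=-1, c1=0)
macro 3: S0 reads c0=-1 → after 3×micro: 4; S1 reads c0=4 → after 1×micro: 2 ⇒ (c0=4, c1=2)
macro 4: S0 reads c0=4 → after 3×micro: 2; S1 reads c0=2 → after 1×micro: 2 ⇒ (c0=2, c1=2)
macro 5: S0 reads c0=2 → after 3×micro: -1; S1 reads c0=-1 → after 1×micro: 0 ⇒ (c0=-1, c1=0)
macro 6: S0 reads c0=-1 → after 3×micro: 4; S1 reads c0=4 → after 1×micro: 2 ⇒ (c0=4, c1=2)
macro 7: S0 reads c0=4 → after 3×micro: 2; S1 reads c0=2 → after 1×micro: 2 ⇒ (c0=2, c1=2)

S1 state at macro-step 4 = 2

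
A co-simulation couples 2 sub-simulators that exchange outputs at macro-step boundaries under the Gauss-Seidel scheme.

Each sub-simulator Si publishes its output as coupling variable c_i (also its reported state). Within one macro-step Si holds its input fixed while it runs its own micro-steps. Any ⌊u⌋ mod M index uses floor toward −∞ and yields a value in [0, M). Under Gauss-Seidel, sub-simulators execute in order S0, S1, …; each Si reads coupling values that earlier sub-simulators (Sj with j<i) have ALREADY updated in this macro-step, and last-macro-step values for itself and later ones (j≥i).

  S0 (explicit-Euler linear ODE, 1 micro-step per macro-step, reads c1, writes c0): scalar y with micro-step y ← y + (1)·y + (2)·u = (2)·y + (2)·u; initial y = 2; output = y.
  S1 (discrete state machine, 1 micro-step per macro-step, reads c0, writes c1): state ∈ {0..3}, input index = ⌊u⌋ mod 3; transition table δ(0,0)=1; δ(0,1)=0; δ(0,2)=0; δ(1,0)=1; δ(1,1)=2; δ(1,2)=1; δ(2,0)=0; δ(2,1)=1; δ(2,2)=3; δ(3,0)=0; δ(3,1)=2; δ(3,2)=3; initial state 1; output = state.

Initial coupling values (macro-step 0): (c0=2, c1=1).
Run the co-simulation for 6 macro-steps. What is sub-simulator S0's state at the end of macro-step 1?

macro 1: S0 reads c1=1 → after 1×micro: 6; S1 reads c0=6 → after 1×micro: 1 ⇒ (c0=6, c1=1)
macro 2: S0 reads c1=1 → after 1×micro: 14; S1 reads c0=14 → after 1×micro: 1 ⇒ (c0=14, c1=1)
macro 3: S0 reads c1=1 → after 1×micro: 30; S1 reads c0=30 → after 1×micro: 1 ⇒ (c0=30, c1=1)
macro 4: S0 reads c1=1 → after 1×micro: 62; S1 reads c0=62 → after 1×micro: 1 ⇒ (c0=62, c1=1)
macro 5: S0 reads c1=1 → after 1×micro: 126; S1 reads c0=126 → after 1×micro: 1 ⇒ (c0=126, c1=1)
macro 6: S0 reads c1=1 → after 1×micro: 254; S1 reads c0=254 → after 1×micro: 1 ⇒ (c0=254, c1=1)

S0 state at macro-step 1 = 6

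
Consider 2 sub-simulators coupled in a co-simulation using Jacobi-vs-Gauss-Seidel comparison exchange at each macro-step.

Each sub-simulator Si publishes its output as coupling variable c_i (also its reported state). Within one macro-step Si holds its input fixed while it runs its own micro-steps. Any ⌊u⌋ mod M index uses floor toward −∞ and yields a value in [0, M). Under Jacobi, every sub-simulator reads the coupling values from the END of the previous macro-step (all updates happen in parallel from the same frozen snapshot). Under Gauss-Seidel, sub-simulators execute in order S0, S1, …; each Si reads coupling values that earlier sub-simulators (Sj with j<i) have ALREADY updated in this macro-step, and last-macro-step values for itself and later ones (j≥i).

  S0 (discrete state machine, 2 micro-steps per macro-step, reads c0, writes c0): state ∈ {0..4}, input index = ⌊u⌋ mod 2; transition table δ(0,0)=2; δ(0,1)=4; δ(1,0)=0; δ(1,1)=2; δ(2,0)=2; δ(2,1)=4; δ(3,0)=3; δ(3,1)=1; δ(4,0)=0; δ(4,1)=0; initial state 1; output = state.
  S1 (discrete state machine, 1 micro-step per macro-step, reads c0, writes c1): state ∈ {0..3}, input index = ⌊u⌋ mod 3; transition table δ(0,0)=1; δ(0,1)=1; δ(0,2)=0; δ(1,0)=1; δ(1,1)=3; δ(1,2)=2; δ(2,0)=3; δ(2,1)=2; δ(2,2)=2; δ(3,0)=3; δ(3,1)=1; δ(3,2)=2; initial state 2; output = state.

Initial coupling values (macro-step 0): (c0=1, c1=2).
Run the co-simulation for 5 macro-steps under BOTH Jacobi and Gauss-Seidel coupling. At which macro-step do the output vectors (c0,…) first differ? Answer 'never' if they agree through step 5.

first divergence at macro-step: never

[Jacobi] macro 1: S0 reads c0=1 → after 2×micro: 4; S1 reads c0=1 → after 1×micro: 2 ⇒ (c0=4, c1=2)
[Jacobi] macro 2: S0 reads c0=4 → after 2×micro: 2; S1 reads c0=4 → after 1×micro: 2 ⇒ (c0=2, c1=2)
[Jacobi] macro 3: S0 reads c0=2 → after 2×micro: 2; S1 reads c0=2 → after 1×micro: 2 ⇒ (c0=2, c1=2)
[Jacobi] macro 4: S0 reads c0=2 → after 2×micro: 2; S1 reads c0=2 → after 1×micro: 2 ⇒ (c0=2, c1=2)
[Jacobi] macro 5: S0 reads c0=2 → after 2×micro: 2; S1 reads c0=2 → after 1×micro: 2 ⇒ (c0=2, c1=2)
[Gauss-Seidel] macro 1: S0 reads c0=1 → after 2×micro: 4; S1 reads c0=4 → after 1×micro: 2 ⇒ (c0=4, c1=2)
[Gauss-Seidel] macro 2: S0 reads c0=4 → after 2×micro: 2; S1 reads c0=2 → after 1×micro: 2 ⇒ (c0=2, c1=2)
[Gauss-Seidel] macro 3: S0 reads c0=2 → after 2×micro: 2; S1 reads c0=2 → after 1×micro: 2 ⇒ (c0=2, c1=2)
[Gauss-Seidel] macro 4: S0 reads c0=2 → after 2×micro: 2; S1 reads c0=2 → after 1×micro: 2 ⇒ (c0=2, c1=2)
[Gauss-Seidel] macro 5: S0 reads c0=2 → after 2×micro: 2; S1 reads c0=2 → after 1×micro: 2 ⇒ (c0=2, c1=2)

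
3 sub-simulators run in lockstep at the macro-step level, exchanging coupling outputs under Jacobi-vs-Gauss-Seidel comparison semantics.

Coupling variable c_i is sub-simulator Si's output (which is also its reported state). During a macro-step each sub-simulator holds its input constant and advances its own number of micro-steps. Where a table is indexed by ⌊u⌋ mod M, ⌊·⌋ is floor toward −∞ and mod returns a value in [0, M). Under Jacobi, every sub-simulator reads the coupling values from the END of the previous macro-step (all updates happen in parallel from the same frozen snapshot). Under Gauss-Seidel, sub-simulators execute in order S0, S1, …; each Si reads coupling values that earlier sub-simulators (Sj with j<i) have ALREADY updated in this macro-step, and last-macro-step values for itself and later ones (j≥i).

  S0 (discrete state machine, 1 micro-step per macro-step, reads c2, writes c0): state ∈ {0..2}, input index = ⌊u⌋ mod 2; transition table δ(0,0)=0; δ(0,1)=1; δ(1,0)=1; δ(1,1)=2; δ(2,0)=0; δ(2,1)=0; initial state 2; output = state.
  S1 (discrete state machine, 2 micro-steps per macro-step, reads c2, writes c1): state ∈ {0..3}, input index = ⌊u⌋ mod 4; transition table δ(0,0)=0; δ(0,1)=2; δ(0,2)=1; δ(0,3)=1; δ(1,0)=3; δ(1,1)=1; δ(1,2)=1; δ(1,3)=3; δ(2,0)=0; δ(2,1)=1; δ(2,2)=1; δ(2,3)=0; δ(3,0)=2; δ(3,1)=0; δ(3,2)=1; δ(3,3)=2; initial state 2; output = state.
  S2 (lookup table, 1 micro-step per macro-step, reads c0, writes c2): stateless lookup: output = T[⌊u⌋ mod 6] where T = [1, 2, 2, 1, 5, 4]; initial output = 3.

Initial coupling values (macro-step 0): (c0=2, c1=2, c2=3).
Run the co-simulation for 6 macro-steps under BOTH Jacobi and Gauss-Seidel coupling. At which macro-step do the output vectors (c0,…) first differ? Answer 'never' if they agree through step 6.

[Jacobi] macro 1: S0 reads c2=3 → after 1×micro: 0; S1 reads c2=3 → after 2×micro: 1; S2 reads c0=2 → after 1×micro: 2 ⇒ (c0=0, c1=1, c2=2)
[Jacobi] macro 2: S0 reads c2=2 → after 1×micro: 0; S1 reads c2=2 → after 2×micro: 1; S2 reads c0=0 → after 1×micro: 1 ⇒ (c0=0, c1=1, c2=1)
[Jacobi] macro 3: S0 reads c2=1 → after 1×micro: 1; S1 reads c2=1 → after 2×micro: 1; S2 reads c0=0 → after 1×micro: 1 ⇒ (c0=1, c1=1, c2=1)
[Jacobi] macro 4: S0 reads c2=1 → after 1×micro: 2; S1 reads c2=1 → after 2×micro: 1; S2 reads c0=1 → after 1×micro: 2 ⇒ (c0=2, c1=1, c2=2)
[Jacobi] macro 5: S0 reads c2=2 → after 1×micro: 0; S1 reads c2=2 → after 2×micro: 1; S2 reads c0=2 → after 1×micro: 2 ⇒ (c0=0, c1=1, c2=2)
[Jacobi] macro 6: S0 reads c2=2 → after 1×micro: 0; S1 reads c2=2 → after 2×micro: 1; S2 reads c0=0 → after 1×micro: 1 ⇒ (c0=0, c1=1, c2=1)
[Gauss-Seidel] macro 1: S0 reads c2=3 → after 1×micro: 0; S1 reads c2=3 → after 2×micro: 1; S2 reads c0=0 → after 1×micro: 1 ⇒ (c0=0, c1=1, c2=1)
[Gauss-Seidel] macro 2: S0 reads c2=1 → after 1×micro: 1; S1 reads c2=1 → after 2×micro: 1; S2 reads c0=1 → after 1×micro: 2 ⇒ (c0=1, c1=1, c2=2)
[Gauss-Seidel] macro 3: S0 reads c2=2 → after 1×micro: 1; S1 reads c2=2 → after 2×micro: 1; S2 reads c0=1 → after 1×micro: 2 ⇒ (c0=1, c1=1, c2=2)
[Gauss-Seidel] macro 4: S0 reads c2=2 → after 1×micro: 1; S1 reads c2=2 → after 2×micro: 1; S2 reads c0=1 → after 1×micro: 2 ⇒ (c0=1, c1=1, c2=2)
[Gauss-Seidel] macro 5: S0 reads c2=2 → after 1×micro: 1; S1 reads c2=2 → after 2×micro: 1; S2 reads c0=1 → after 1×micro: 2 ⇒ (c0=1, c1=1, c2=2)
[Gauss-Seidel] macro 6: S0 reads c2=2 → after 1×micro: 1; S1 reads c2=2 → after 2×micro: 1; S2 reads c0=1 → after 1×micro: 2 ⇒ (c0=1, c1=1, c2=2)

first divergence at macro-step: 1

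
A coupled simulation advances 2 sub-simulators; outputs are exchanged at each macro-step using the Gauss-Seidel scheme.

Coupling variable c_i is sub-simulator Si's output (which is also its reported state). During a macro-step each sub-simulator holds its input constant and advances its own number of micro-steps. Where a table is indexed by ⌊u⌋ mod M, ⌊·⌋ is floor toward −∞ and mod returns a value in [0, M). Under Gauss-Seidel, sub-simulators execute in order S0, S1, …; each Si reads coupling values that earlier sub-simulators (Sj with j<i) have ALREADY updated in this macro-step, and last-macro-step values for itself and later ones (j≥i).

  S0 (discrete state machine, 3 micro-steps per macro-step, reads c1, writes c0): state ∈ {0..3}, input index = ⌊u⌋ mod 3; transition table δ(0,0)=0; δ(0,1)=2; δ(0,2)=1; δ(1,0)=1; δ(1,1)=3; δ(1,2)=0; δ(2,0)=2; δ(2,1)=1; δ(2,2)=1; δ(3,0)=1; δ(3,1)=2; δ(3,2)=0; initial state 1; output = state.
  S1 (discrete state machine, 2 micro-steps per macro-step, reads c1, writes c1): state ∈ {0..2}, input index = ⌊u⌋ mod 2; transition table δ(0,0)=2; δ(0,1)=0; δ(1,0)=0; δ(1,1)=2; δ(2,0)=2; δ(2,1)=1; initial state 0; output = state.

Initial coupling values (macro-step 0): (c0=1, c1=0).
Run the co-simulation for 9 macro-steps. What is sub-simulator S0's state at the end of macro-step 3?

S0 state at macro-step 3 = 1

macro 1: S0 reads c1=0 → after 3×micro: 1; S1 reads c1=0 → after 2×micro: 2 ⇒ (c0=1, c1=2)
macro 2: S0 reads c1=2 → after 3×micro: 0; S1 reads c1=2 → after 2×micro: 2 ⇒ (c0=0, c1=2)
macro 3: S0 reads c1=2 → after 3×micro: 1; S1 reads c1=2 → after 2×micro: 2 ⇒ (c0=1, c1=2)
macro 4: S0 reads c1=2 → after 3×micro: 0; S1 reads c1=2 → after 2×micro: 2 ⇒ (c0=0, c1=2)
macro 5: S0 reads c1=2 → after 3×micro: 1; S1 reads c1=2 → after 2×micro: 2 ⇒ (c0=1, c1=2)
macro 6: S0 reads c1=2 → after 3×micro: 0; S1 reads c1=2 → after 2×micro: 2 ⇒ (c0=0, c1=2)
macro 7: S0 reads c1=2 → after 3×micro: 1; S1 reads c1=2 → after 2×micro: 2 ⇒ (c0=1, c1=2)
macro 8: S0 reads c1=2 → after 3×micro: 0; S1 reads c1=2 → after 2×micro: 2 ⇒ (c0=0, c1=2)
macro 9: S0 reads c1=2 → after 3×micro: 1; S1 reads c1=2 → after 2×micro: 2 ⇒ (c0=1, c1=2)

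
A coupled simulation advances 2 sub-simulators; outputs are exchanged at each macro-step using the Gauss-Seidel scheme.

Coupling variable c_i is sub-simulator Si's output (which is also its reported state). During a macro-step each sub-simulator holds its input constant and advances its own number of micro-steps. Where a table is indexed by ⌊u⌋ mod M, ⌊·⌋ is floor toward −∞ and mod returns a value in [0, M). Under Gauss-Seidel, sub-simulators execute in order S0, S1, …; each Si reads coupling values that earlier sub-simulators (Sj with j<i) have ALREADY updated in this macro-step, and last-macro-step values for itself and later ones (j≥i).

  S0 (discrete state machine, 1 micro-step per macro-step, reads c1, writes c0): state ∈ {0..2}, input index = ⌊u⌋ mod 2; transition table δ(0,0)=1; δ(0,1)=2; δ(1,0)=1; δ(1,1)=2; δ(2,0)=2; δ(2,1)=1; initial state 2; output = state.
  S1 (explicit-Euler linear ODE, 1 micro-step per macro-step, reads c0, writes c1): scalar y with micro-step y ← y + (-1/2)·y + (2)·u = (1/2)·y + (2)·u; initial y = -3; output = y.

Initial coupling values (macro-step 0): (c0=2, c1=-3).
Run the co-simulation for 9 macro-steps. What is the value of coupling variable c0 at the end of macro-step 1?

c0 at macro-step 1 = 1

macro 1: S0 reads c1=-3 → after 1×micro: 1; S1 reads c0=1 → after 1×micro: 1/2 ⇒ (c0=1, c1=1/2)
macro 2: S0 reads c1=1/2 → after 1×micro: 1; S1 reads c0=1 → after 1×micro: 9/4 ⇒ (c0=1, c1=9/4)
macro 3: S0 reads c1=9/4 → after 1×micro: 1; S1 reads c0=1 → after 1×micro: 25/8 ⇒ (c0=1, c1=25/8)
macro 4: S0 reads c1=25/8 → after 1×micro: 2; S1 reads c0=2 → after 1×micro: 89/16 ⇒ (c0=2, c1=89/16)
macro 5: S0 reads c1=89/16 → after 1×micro: 1; S1 reads c0=1 → after 1×micro: 153/32 ⇒ (c0=1, c1=153/32)
macro 6: S0 reads c1=153/32 → after 1×micro: 1; S1 reads c0=1 → after 1×micro: 281/64 ⇒ (c0=1, c1=281/64)
macro 7: S0 reads c1=281/64 → after 1×micro: 1; S1 reads c0=1 → after 1×micro: 537/128 ⇒ (c0=1, c1=537/128)
macro 8: S0 reads c1=537/128 → after 1×micro: 1; S1 reads c0=1 → after 1×micro: 1049/256 ⇒ (c0=1, c1=1049/256)
macro 9: S0 reads c1=1049/256 → after 1×micro: 1; S1 reads c0=1 → after 1×micro: 2073/512 ⇒ (c0=1, c1=2073/512)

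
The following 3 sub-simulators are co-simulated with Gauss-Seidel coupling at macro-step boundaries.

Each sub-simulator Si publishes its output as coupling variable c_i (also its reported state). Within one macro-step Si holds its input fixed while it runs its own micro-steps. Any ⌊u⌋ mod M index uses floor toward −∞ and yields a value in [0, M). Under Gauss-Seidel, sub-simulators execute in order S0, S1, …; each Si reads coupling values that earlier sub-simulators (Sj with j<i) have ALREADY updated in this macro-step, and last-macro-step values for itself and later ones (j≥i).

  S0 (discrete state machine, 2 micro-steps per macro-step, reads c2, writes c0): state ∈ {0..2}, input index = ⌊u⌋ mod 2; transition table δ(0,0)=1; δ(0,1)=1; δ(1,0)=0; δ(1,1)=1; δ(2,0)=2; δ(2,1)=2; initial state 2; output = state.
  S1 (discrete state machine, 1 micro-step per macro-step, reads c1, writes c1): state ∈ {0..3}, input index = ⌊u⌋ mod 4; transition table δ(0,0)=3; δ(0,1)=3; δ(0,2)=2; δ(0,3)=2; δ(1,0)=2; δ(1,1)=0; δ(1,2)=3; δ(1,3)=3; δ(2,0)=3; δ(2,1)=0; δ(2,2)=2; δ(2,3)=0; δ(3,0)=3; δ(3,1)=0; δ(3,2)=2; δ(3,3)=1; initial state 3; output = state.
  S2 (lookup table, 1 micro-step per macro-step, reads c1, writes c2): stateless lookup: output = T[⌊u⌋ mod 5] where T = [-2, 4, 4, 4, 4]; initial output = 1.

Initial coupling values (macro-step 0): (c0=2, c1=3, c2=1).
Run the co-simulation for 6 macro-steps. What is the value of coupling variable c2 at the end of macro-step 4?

c2 at macro-step 4 = 4

macro 1: S0 reads c2=1 → after 2×micro: 2; S1 reads c1=3 → after 1×micro: 1; S2 reads c1=1 → after 1×micro: 4 ⇒ (c0=2, c1=1, c2=4)
macro 2: S0 reads c2=4 → after 2×micro: 2; S1 reads c1=1 → after 1×micro: 0; S2 reads c1=0 → after 1×micro: -2 ⇒ (c0=2, c1=0, c2=-2)
macro 3: S0 reads c2=-2 → after 2×micro: 2; S1 reads c1=0 → after 1×micro: 3; S2 reads c1=3 → after 1×micro: 4 ⇒ (c0=2, c1=3, c2=4)
macro 4: S0 reads c2=4 → after 2×micro: 2; S1 reads c1=3 → after 1×micro: 1; S2 reads c1=1 → after 1×micro: 4 ⇒ (c0=2, c1=1, c2=4)
macro 5: S0 reads c2=4 → after 2×micro: 2; S1 reads c1=1 → after 1×micro: 0; S2 reads c1=0 → after 1×micro: -2 ⇒ (c0=2, c1=0, c2=-2)
macro 6: S0 reads c2=-2 → after 2×micro: 2; S1 reads c1=0 → after 1×micro: 3; S2 reads c1=3 → after 1×micro: 4 ⇒ (c0=2, c1=3, c2=4)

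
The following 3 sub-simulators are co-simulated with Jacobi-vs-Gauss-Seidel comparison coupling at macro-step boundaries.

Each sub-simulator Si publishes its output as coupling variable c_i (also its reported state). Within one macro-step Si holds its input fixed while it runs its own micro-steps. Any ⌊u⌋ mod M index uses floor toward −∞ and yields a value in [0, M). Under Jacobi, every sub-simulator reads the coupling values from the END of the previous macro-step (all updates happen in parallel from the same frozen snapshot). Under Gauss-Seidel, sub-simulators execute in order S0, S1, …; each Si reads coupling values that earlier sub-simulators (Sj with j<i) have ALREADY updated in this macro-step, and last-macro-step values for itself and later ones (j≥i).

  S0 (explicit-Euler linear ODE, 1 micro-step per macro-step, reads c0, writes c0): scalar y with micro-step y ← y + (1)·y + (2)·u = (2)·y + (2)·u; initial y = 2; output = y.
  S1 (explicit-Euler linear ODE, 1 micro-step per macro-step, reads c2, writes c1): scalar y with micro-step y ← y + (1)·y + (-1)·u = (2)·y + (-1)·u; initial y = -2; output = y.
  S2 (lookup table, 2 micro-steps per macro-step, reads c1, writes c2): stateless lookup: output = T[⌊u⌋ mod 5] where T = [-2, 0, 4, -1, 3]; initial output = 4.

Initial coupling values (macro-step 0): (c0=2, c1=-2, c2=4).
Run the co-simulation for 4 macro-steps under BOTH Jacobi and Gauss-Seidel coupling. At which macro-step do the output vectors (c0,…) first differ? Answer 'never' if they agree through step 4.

first divergence at macro-step: 1

[Jacobi] macro 1: S0 reads c0=2 → after 1×micro: 8; S1 reads c2=4 → after 1×micro: -8; S2 reads c1=-2 → after 2×micro: -1 ⇒ (c0=8, c1=-8, c2=-1)
[Jacobi] macro 2: S0 reads c0=8 → after 1×micro: 32; S1 reads c2=-1 → after 1×micro: -15; S2 reads c1=-8 → after 2×micro: 4 ⇒ (c0=32, c1=-15, c2=4)
[Jacobi] macro 3: S0 reads c0=32 → after 1×micro: 128; S1 reads c2=4 → after 1×micro: -34; S2 reads c1=-15 → after 2×micro: -2 ⇒ (c0=128, c1=-34, c2=-2)
[Jacobi] macro 4: S0 reads c0=128 → after 1×micro: 512; S1 reads c2=-2 → after 1×micro: -66; S2 reads c1=-34 → after 2×micro: 0 ⇒ (c0=512, c1=-66, c2=0)
[Gauss-Seidel] macro 1: S0 reads c0=2 → after 1×micro: 8; S1 reads c2=4 → after 1×micro: -8; S2 reads c1=-8 → after 2×micro: 4 ⇒ (c0=8, c1=-8, c2=4)
[Gauss-Seidel] macro 2: S0 reads c0=8 → after 1×micro: 32; S1 reads c2=4 → after 1×micro: -20; S2 reads c1=-20 → after 2×micro: -2 ⇒ (c0=32, c1=-20, c2=-2)
[Gauss-Seidel] macro 3: S0 reads c0=32 → after 1×micro: 128; S1 reads c2=-2 → after 1×micro: -38; S2 reads c1=-38 → after 2×micro: 4 ⇒ (c0=128, c1=-38, c2=4)
[Gauss-Seidel] macro 4: S0 reads c0=128 → after 1×micro: 512; S1 reads c2=4 → after 1×micro: -80; S2 reads c1=-80 → after 2×micro: -2 ⇒ (c0=512, c1=-80, c2=-2)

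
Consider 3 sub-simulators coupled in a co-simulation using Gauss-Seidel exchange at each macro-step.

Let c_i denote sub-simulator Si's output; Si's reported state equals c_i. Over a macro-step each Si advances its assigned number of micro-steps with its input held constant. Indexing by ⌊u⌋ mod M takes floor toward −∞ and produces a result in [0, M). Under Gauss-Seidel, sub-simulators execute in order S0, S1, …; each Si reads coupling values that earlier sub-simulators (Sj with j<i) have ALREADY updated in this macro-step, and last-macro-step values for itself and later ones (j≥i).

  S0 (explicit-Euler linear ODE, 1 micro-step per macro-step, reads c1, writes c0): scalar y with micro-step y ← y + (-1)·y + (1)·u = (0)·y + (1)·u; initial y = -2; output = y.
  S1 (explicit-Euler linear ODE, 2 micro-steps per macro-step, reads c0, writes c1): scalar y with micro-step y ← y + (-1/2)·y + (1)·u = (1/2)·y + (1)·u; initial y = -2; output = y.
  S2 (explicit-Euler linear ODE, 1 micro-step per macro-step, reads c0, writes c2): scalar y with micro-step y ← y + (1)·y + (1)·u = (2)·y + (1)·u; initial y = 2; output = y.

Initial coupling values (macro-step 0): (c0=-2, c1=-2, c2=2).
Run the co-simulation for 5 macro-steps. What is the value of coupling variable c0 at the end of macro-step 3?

macro 1: S0 reads c1=-2 → after 1×micro: -2; S1 reads c0=-2 → after 2×micro: -7/2; S2 reads c0=-2 → after 1×micro: 2 ⇒ (c0=-2, c1=-7/2, c2=2)
macro 2: S0 reads c1=-7/2 → after 1×micro: -7/2; S1 reads c0=-7/2 → after 2×micro: -49/8; S2 reads c0=-7/2 → after 1×micro: 1/2 ⇒ (c0=-7/2, c1=-49/8, c2=1/2)
macro 3: S0 reads c1=-49/8 → after 1×micro: -49/8; S1 reads c0=-49/8 → after 2×micro: -343/32; S2 reads c0=-49/8 → after 1×micro: -41/8 ⇒ (c0=-49/8, c1=-343/32, c2=-41/8)
macro 4: S0 reads c1=-343/32 → after 1×micro: -343/32; S1 reads c0=-343/32 → after 2×micro: -2401/128; S2 reads c0=-343/32 → after 1×micro: -671/32 ⇒ (c0=-343/32, c1=-2401/128, c2=-671/32)
macro 5: S0 reads c1=-2401/128 → after 1×micro: -2401/128; S1 reads c0=-2401/128 → after 2×micro: -16807/512; S2 reads c0=-2401/128 → after 1×micro: -7769/128 ⇒ (c0=-2401/128, c1=-16807/512, c2=-7769/128)

c0 at macro-step 3 = -49/8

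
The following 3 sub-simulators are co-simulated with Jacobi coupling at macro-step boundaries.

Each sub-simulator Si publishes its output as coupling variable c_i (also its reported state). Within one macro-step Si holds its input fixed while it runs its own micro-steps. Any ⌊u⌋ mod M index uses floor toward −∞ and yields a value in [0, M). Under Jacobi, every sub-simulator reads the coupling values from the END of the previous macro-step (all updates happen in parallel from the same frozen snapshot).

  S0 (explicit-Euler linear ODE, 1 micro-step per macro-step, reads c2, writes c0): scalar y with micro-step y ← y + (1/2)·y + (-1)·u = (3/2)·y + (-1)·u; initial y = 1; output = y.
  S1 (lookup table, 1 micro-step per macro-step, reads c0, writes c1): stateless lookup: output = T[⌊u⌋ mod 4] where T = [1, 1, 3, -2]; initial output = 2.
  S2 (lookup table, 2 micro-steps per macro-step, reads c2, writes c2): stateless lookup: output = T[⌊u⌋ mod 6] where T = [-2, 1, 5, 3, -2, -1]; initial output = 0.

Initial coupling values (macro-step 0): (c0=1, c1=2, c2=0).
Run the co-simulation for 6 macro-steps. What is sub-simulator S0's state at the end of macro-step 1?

S0 state at macro-step 1 = 3/2

macro 1: S0 reads c2=0 → after 1×micro: 3/2; S1 reads c0=1 → after 1×micro: 1; S2 reads c2=0 → after 2×micro: -2 ⇒ (c0=3/2, c1=1, c2=-2)
macro 2: S0 reads c2=-2 → after 1×micro: 17/4; S1 reads c0=3/2 → after 1×micro: 1; S2 reads c2=-2 → after 2×micro: -2 ⇒ (c0=17/4, c1=1, c2=-2)
macro 3: S0 reads c2=-2 → after 1×micro: 67/8; S1 reads c0=17/4 → after 1×micro: 1; S2 reads c2=-2 → after 2×micro: -2 ⇒ (c0=67/8, c1=1, c2=-2)
macro 4: S0 reads c2=-2 → after 1×micro: 233/16; S1 reads c0=67/8 → after 1×micro: 1; S2 reads c2=-2 → after 2×micro: -2 ⇒ (c0=233/16, c1=1, c2=-2)
macro 5: S0 reads c2=-2 → after 1×micro: 763/32; S1 reads c0=233/16 → after 1×micro: 3; S2 reads c2=-2 → after 2×micro: -2 ⇒ (c0=763/32, c1=3, c2=-2)
macro 6: S0 reads c2=-2 → after 1×micro: 2417/64; S1 reads c0=763/32 → after 1×micro: -2; S2 reads c2=-2 → after 2×micro: -2 ⇒ (c0=2417/64, c1=-2, c2=-2)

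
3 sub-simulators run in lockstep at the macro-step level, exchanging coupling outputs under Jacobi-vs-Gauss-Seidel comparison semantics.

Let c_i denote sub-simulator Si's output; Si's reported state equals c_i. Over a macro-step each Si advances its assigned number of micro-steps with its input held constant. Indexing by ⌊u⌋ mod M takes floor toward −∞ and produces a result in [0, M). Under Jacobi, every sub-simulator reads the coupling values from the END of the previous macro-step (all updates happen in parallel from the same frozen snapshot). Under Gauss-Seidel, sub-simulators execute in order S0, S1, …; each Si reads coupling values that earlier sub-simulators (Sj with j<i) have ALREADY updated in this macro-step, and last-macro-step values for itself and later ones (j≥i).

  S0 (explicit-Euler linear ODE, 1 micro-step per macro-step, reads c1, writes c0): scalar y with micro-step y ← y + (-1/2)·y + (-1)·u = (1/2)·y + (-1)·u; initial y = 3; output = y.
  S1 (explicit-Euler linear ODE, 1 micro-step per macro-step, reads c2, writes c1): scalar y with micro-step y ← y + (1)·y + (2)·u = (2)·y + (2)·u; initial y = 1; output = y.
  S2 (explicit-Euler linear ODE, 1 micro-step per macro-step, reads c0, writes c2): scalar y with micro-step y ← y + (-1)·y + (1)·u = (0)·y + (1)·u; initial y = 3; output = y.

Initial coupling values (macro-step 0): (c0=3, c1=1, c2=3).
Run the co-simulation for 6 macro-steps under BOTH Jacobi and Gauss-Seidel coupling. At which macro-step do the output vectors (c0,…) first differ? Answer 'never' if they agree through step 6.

first divergence at macro-step: 1

[Jacobi] macro 1: S0 reads c1=1 → after 1×micro: 1/2; S1 reads c2=3 → after 1×micro: 8; S2 reads c0=3 → after 1×micro: 3 ⇒ (c0=1/2, c1=8, c2=3)
[Jacobi] macro 2: S0 reads c1=8 → after 1×micro: -31/4; S1 reads c2=3 → after 1×micro: 22; S2 reads c0=1/2 → after 1×micro: 1/2 ⇒ (c0=-31/4, c1=22, c2=1/2)
[Jacobi] macro 3: S0 reads c1=22 → after 1×micro: -207/8; S1 reads c2=1/2 → after 1×micro: 45; S2 reads c0=-31/4 → after 1×micro: -31/4 ⇒ (c0=-207/8, c1=45, c2=-31/4)
[Jacobi] macro 4: S0 reads c1=45 → after 1×micro: -927/16; S1 reads c2=-31/4 → after 1×micro: 149/2; S2 reads c0=-207/8 → after 1×micro: -207/8 ⇒ (c0=-927/16, c1=149/2, c2=-207/8)
[Jacobi] macro 5: S0 reads c1=149/2 → after 1×micro: -3311/32; S1 reads c2=-207/8 → after 1×micro: 389/4; S2 reads c0=-927/16 → after 1×micro: -927/16 ⇒ (c0=-3311/32, c1=389/4, c2=-927/16)
[Jacobi] macro 6: S0 reads c1=389/4 → after 1×micro: -9535/64; S1 reads c2=-927/16 → after 1×micro: 629/8; S2 reads c0=-3311/32 → after 1×micro: -3311/32 ⇒ (c0=-9535/64, c1=629/8, c2=-3311/32)
[Gauss-Seidel] macro 1: S0 reads c1=1 → after 1×micro: 1/2; S1 reads c2=3 → after 1×micro: 8; S2 reads c0=1/2 → after 1×micro: 1/2 ⇒ (c0=1/2, c1=8, c2=1/2)
[Gauss-Seidel] macro 2: S0 reads c1=8 → after 1×micro: -31/4; S1 reads c2=1/2 → after 1×micro: 17; S2 reads c0=-31/4 → after 1×micro: -31/4 ⇒ (c0=-31/4, c1=17, c2=-31/4)
[Gauss-Seidel] macro 3: S0 reads c1=17 → after 1×micro: -167/8; S1 reads c2=-31/4 → after 1×micro: 37/2; S2 reads c0=-167/8 → after 1×micro: -167/8 ⇒ (c0=-167/8, c1=37/2, c2=-167/8)
[Gauss-Seidel] macro 4: S0 reads c1=37/2 → after 1×micro: -463/16; S1 reads c2=-167/8 → after 1×micro: -19/4; S2 reads c0=-463/16 → after 1×micro: -463/16 ⇒ (c0=-463/16, c1=-19/4, c2=-463/16)
[Gauss-Seidel] macro 5: S0 reads c1=-19/4 → after 1×micro: -311/32; S1 reads c2=-463/16 → after 1×micro: -539/8; S2 reads c0=-311/32 → after 1×micro: -311/32 ⇒ (c0=-311/32, c1=-539/8, c2=-311/32)
[Gauss-Seidel] macro 6: S0 reads c1=-539/8 → after 1×micro: 4001/64; S1 reads c2=-311/32 → after 1×micro: -2467/16; S2 reads c0=4001/64 → after 1×micro: 4001/64 ⇒ (c0=4001/64, c1=-2467/16, c2=4001/64)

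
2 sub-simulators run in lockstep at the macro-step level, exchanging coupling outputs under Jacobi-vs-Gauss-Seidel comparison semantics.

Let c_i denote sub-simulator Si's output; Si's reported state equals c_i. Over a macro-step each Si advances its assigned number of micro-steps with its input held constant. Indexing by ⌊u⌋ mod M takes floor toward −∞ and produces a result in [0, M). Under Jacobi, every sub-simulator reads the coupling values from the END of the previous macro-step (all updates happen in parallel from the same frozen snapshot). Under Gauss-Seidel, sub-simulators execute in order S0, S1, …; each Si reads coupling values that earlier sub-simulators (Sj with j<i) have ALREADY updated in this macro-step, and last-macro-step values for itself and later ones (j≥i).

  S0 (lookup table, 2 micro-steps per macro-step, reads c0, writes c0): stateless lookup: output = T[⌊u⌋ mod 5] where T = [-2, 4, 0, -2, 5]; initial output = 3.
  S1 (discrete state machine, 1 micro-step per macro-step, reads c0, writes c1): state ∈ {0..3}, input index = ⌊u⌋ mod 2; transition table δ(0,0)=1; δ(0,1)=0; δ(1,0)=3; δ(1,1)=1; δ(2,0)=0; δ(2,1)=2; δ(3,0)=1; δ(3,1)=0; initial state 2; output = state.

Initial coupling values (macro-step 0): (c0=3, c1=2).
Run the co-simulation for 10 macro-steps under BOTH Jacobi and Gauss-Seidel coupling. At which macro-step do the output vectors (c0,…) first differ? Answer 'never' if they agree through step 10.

[Jacobi] macro 1: S0 reads c0=3 → after 2×micro: -2; S1 reads c0=3 → after 1×micro: 2 ⇒ (c0=-2, c1=2)
[Jacobi] macro 2: S0 reads c0=-2 → after 2×micro: -2; S1 reads c0=-2 → after 1×micro: 0 ⇒ (c0=-2, c1=0)
[Jacobi] macro 3: S0 reads c0=-2 → after 2×micro: -2; S1 reads c0=-2 → after 1×micro: 1 ⇒ (c0=-2, c1=1)
[Jacobi] macro 4: S0 reads c0=-2 → after 2×micro: -2; S1 reads c0=-2 → after 1×micro: 3 ⇒ (c0=-2, c1=3)
[Jacobi] macro 5: S0 reads c0=-2 → after 2×micro: -2; S1 reads c0=-2 → after 1×micro: 1 ⇒ (c0=-2, c1=1)
[Jacobi] macro 6: S0 reads c0=-2 → after 2×micro: -2; S1 reads c0=-2 → after 1×micro: 3 ⇒ (c0=-2, c1=3)
[Jacobi] macro 7: S0 reads c0=-2 → after 2×micro: -2; S1 reads c0=-2 → after 1×micro: 1 ⇒ (c0=-2, c1=1)
[Jacobi] macro 8: S0 reads c0=-2 → after 2×micro: -2; S1 reads c0=-2 → after 1×micro: 3 ⇒ (c0=-2, c1=3)
[Jacobi] macro 9: S0 reads c0=-2 → after 2×micro: -2; S1 reads c0=-2 → after 1×micro: 1 ⇒ (c0=-2, c1=1)
[Jacobi] macro 10: S0 reads c0=-2 → after 2×micro: -2; S1 reads c0=-2 → after 1×micro: 3 ⇒ (c0=-2, c1=3)
[Gauss-Seidel] macro 1: S0 reads c0=3 → after 2×micro: -2; S1 reads c0=-2 → after 1×micro: 0 ⇒ (c0=-2, c1=0)
[Gauss-Seidel] macro 2: S0 reads c0=-2 → after 2×micro: -2; S1 reads c0=-2 → after 1×micro: 1 ⇒ (c0=-2, c1=1)
[Gauss-Seidel] macro 3: S0 reads c0=-2 → after 2×micro: -2; S1 reads c0=-2 → after 1×micro: 3 ⇒ (c0=-2, c1=3)
[Gauss-Seidel] macro 4: S0 reads c0=-2 → after 2×micro: -2; S1 reads c0=-2 → after 1×micro: 1 ⇒ (c0=-2, c1=1)
[Gauss-Seidel] macro 5: S0 reads c0=-2 → after 2×micro: -2; S1 reads c0=-2 → after 1×micro: 3 ⇒ (c0=-2, c1=3)
[Gauss-Seidel] macro 6: S0 reads c0=-2 → after 2×micro: -2; S1 reads c0=-2 → after 1×micro: 1 ⇒ (c0=-2, c1=1)
[Gauss-Seidel] macro 7: S0 reads c0=-2 → after 2×micro: -2; S1 reads c0=-2 → after 1×micro: 3 ⇒ (c0=-2, c1=3)
[Gauss-Seidel] macro 8: S0 reads c0=-2 → after 2×micro: -2; S1 reads c0=-2 → after 1×micro: 1 ⇒ (c0=-2, c1=1)
[Gauss-Seidel] macro 9: S0 reads c0=-2 → after 2×micro: -2; S1 reads c0=-2 → after 1×micro: 3 ⇒ (c0=-2, c1=3)
[Gauss-Seidel] macro 10: S0 reads c0=-2 → after 2×micro: -2; S1 reads c0=-2 → after 1×micro: 1 ⇒ (c0=-2, c1=1)

first divergence at macro-step: 1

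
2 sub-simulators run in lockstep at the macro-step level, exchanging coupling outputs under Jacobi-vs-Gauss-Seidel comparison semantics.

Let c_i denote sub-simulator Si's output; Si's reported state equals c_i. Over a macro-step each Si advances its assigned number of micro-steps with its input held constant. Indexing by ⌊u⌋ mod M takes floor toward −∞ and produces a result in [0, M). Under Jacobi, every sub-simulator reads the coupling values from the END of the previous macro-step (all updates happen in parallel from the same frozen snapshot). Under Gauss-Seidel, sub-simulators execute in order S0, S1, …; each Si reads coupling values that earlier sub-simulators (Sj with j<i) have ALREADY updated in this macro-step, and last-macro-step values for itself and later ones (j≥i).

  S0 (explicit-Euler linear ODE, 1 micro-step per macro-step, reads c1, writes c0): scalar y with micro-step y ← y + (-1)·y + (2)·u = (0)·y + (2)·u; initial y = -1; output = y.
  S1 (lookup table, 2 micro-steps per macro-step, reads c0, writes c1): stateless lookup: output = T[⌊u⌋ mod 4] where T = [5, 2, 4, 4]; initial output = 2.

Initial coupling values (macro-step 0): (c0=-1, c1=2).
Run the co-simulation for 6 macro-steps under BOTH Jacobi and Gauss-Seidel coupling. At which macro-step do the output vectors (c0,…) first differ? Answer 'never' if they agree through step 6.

first divergence at macro-step: 1

[Jacobi] macro 1: S0 reads c1=2 → after 1×micro: 4; S1 reads c0=-1 → after 2×micro: 4 ⇒ (c0=4, c1=4)
[Jacobi] macro 2: S0 reads c1=4 → after 1×micro: 8; S1 reads c0=4 → after 2×micro: 5 ⇒ (c0=8, c1=5)
[Jacobi] macro 3: S0 reads c1=5 → after 1×micro: 10; S1 reads c0=8 → after 2×micro: 5 ⇒ (c0=10, c1=5)
[Jacobi] macro 4: S0 reads c1=5 → after 1×micro: 10; S1 reads c0=10 → after 2×micro: 4 ⇒ (c0=10, c1=4)
[Jacobi] macro 5: S0 reads c1=4 → after 1×micro: 8; S1 reads c0=10 → after 2×micro: 4 ⇒ (c0=8, c1=4)
[Jacobi] macro 6: S0 reads c1=4 → after 1×micro: 8; S1 reads c0=8 → after 2×micro: 5 ⇒ (c0=8, c1=5)
[Gauss-Seidel] macro 1: S0 reads c1=2 → after 1×micro: 4; S1 reads c0=4 → after 2×micro: 5 ⇒ (c0=4, c1=5)
[Gauss-Seidel] macro 2: S0 reads c1=5 → after 1×micro: 10; S1 reads c0=10 → after 2×micro: 4 ⇒ (c0=10, c1=4)
[Gauss-Seidel] macro 3: S0 reads c1=4 → after 1×micro: 8; S1 reads c0=8 → after 2×micro: 5 ⇒ (c0=8, c1=5)
[Gauss-Seidel] macro 4: S0 reads c1=5 → after 1×micro: 10; S1 reads c0=10 → after 2×micro: 4 ⇒ (c0=10, c1=4)
[Gauss-Seidel] macro 5: S0 reads c1=4 → after 1×micro: 8; S1 reads c0=8 → after 2×micro: 5 ⇒ (c0=8, c1=5)
[Gauss-Seidel] macro 6: S0 reads c1=5 → after 1×micro: 10; S1 reads c0=10 → after 2×micro: 4 ⇒ (c0=10, c1=4)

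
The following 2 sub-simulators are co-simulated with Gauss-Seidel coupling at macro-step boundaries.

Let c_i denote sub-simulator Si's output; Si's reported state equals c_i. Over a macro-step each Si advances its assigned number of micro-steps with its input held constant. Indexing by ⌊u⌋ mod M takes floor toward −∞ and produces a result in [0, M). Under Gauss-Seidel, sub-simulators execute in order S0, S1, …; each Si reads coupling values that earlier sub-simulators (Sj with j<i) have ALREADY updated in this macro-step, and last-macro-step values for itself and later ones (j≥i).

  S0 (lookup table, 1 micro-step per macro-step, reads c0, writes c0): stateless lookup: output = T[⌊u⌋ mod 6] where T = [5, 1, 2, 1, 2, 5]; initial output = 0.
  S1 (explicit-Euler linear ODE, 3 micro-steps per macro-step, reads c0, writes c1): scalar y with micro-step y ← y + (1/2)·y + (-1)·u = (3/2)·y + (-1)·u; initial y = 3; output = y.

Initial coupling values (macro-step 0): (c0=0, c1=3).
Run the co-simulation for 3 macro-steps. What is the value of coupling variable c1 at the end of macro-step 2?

c1 at macro-step 2 = -4463/64

macro 1: S0 reads c0=0 → after 1×micro: 5; S1 reads c0=5 → after 3×micro: -109/8 ⇒ (c0=5, c1=-109/8)
macro 2: S0 reads c0=5 → after 1×micro: 5; S1 reads c0=5 → after 3×micro: -4463/64 ⇒ (c0=5, c1=-4463/64)
macro 3: S0 reads c0=5 → after 1×micro: 5; S1 reads c0=5 → after 3×micro: -132661/512 ⇒ (c0=5, c1=-132661/512)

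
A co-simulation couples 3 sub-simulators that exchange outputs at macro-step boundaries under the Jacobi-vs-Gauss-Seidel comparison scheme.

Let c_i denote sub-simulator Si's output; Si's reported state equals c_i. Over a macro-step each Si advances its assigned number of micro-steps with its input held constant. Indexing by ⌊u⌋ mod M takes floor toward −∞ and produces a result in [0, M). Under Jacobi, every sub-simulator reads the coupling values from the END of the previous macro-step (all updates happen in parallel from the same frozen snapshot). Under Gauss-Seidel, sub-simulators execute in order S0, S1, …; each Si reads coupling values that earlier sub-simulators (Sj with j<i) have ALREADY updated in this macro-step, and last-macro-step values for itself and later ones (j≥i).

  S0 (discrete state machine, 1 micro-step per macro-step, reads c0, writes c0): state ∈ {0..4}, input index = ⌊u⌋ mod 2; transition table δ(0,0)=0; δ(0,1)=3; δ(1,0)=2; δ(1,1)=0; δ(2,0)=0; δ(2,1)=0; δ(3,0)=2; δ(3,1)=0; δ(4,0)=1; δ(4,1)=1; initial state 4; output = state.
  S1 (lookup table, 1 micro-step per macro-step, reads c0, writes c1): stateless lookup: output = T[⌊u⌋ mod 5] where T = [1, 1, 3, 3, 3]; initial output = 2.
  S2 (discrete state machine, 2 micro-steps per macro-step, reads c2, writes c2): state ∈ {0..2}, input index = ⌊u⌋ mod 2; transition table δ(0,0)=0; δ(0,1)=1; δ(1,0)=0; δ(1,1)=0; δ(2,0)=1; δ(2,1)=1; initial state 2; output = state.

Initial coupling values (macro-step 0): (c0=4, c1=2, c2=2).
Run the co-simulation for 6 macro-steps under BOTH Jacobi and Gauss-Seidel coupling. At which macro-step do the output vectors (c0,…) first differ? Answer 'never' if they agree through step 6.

first divergence at macro-step: 1

[Jacobi] macro 1: S0 reads c0=4 → after 1×micro: 1; S1 reads c0=4 → after 1×micro: 3; S2 reads c2=2 → after 2×micro: 0 ⇒ (c0=1, c1=3, c2=0)
[Jacobi] macro 2: S0 reads c0=1 → after 1×micro: 0; S1 reads c0=1 → after 1×micro: 1; S2 reads c2=0 → after 2×micro: 0 ⇒ (c0=0, c1=1, c2=0)
[Jacobi] macro 3: S0 reads c0=0 → after 1×micro: 0; S1 reads c0=0 → after 1×micro: 1; S2 reads c2=0 → after 2×micro: 0 ⇒ (c0=0, c1=1, c2=0)
[Jacobi] macro 4: S0 reads c0=0 → after 1×micro: 0; S1 reads c0=0 → after 1×micro: 1; S2 reads c2=0 → after 2×micro: 0 ⇒ (c0=0, c1=1, c2=0)
[Jacobi] macro 5: S0 reads c0=0 → after 1×micro: 0; S1 reads c0=0 → after 1×micro: 1; S2 reads c2=0 → after 2×micro: 0 ⇒ (c0=0, c1=1, c2=0)
[Jacobi] macro 6: S0 reads c0=0 → after 1×micro: 0; S1 reads c0=0 → after 1×micro: 1; S2 reads c2=0 → after 2×micro: 0 ⇒ (c0=0, c1=1, c2=0)
[Gauss-Seidel] macro 1: S0 reads c0=4 → after 1×micro: 1; S1 reads c0=1 → after 1×micro: 1; S2 reads c2=2 → after 2×micro: 0 ⇒ (c0=1, c1=1, c2=0)
[Gauss-Seidel] macro 2: S0 reads c0=1 → after 1×micro: 0; S1 reads c0=0 → after 1×micro: 1; S2 reads c2=0 → after 2×micro: 0 ⇒ (c0=0, c1=1, c2=0)
[Gauss-Seidel] macro 3: S0 reads c0=0 → after 1×micro: 0; S1 reads c0=0 → after 1×micro: 1; S2 reads c2=0 → after 2×micro: 0 ⇒ (c0=0, c1=1, c2=0)
[Gauss-Seidel] macro 4: S0 reads c0=0 → after 1×micro: 0; S1 reads c0=0 → after 1×micro: 1; S2 reads c2=0 → after 2×micro: 0 ⇒ (c0=0, c1=1, c2=0)
[Gauss-Seidel] macro 5: S0 reads c0=0 → after 1×micro: 0; S1 reads c0=0 → after 1×micro: 1; S2 reads c2=0 → after 2×micro: 0 ⇒ (c0=0, c1=1, c2=0)
[Gauss-Seidel] macro 6: S0 reads c0=0 → after 1×micro: 0; S1 reads c0=0 → after 1×micro: 1; S2 reads c2=0 → after 2×micro: 0 ⇒ (c0=0, c1=1, c2=0)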